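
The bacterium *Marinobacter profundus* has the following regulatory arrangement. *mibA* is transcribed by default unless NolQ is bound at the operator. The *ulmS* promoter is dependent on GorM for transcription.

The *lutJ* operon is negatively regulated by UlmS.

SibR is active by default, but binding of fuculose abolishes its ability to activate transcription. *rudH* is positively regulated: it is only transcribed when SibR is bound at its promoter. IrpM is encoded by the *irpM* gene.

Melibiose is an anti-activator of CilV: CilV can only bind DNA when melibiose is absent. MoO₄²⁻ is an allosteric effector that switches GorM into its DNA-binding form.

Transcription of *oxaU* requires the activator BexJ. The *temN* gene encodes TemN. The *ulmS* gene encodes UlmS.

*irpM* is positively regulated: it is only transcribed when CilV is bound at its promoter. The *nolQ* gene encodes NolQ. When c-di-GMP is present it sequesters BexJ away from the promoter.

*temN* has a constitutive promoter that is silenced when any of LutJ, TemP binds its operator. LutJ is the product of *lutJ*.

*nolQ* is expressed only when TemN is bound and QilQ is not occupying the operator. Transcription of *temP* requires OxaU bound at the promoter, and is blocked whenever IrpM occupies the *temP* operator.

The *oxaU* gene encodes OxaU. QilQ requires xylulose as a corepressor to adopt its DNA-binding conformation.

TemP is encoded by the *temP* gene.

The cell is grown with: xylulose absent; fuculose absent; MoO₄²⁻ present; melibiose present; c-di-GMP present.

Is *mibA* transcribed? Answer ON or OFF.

OFF

MoO₄²⁻ is present, so GorM is active.
No repressor is bound and GorM is active, so *ulmS* is transcribed.
So UlmS is produced and active.
With repressor UlmS bound, *lutJ* is not transcribed.
So LutJ is not produced.
Melibiose is present, so CilV is inactive.
Required activator CilV is absent, so *irpM* is not transcribed.
So IrpM is not produced.
c-di-GMP is present, so BexJ is inactive.
Required activator BexJ is absent, so *oxaU* is not transcribed.
So OxaU is not produced.
Required activator OxaU is absent, so *temP* is not transcribed.
So TemP is not produced.
With no repressor bound, *temN* is transcribed.
So TemN is produced and active.
Xylulose is absent, so QilQ is inactive.
No repressor is bound and TemN is active, so *nolQ* is transcribed.
So NolQ is produced and active.
With repressor NolQ bound, *mibA* is not transcribed.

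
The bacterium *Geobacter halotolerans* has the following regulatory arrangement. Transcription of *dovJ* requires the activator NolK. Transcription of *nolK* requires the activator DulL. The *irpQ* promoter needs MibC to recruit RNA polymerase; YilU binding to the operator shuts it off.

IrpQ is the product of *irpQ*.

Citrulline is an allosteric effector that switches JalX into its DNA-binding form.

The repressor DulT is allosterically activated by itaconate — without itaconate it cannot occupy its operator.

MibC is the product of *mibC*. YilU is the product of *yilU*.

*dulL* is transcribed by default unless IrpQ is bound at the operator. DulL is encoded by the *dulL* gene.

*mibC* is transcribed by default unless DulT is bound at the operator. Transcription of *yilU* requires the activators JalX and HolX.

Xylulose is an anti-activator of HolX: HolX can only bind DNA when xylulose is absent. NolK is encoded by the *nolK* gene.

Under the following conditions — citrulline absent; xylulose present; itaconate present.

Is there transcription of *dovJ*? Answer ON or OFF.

ON

Itaconate is present, so DulT is active.
With repressor DulT bound, *mibC* is not transcribed.
So MibC is not produced.
Citrulline is absent, so JalX is inactive.
Xylulose is present, so HolX is inactive.
Required activator JalX is absent, so *yilU* is not transcribed.
So YilU is not produced.
Required activator MibC is absent, so *irpQ* is not transcribed.
So IrpQ is not produced.
With no repressor bound, *dulL* is transcribed.
So DulL is produced and active.
No repressor is bound and DulL is active, so *nolK* is transcribed.
So NolK is produced and active.
No repressor is bound and NolK is active, so *dovJ* is transcribed.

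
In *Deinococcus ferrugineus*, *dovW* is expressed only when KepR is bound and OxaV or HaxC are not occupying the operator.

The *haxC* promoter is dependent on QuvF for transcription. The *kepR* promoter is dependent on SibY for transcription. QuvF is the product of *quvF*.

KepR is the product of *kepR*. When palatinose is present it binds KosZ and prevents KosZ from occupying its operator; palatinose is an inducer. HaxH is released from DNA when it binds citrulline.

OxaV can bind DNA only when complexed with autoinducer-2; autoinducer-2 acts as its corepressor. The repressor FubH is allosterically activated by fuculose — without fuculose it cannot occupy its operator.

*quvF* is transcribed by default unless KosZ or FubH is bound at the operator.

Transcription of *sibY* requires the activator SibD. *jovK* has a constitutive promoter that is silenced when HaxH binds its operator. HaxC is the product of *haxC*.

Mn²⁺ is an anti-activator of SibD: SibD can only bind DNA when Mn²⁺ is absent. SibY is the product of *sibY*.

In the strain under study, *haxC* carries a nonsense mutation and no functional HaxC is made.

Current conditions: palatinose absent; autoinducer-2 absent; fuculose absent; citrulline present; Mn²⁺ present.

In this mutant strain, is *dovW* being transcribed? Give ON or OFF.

OFF

Mn²⁺ is present, so SibD is inactive.
Required activator SibD is absent, so *sibY* is not transcribed.
So SibY is not produced.
Required activator SibY is absent, so *kepR* is not transcribed.
So KepR is not produced.
Autoinducer-2 is absent, so OxaV is inactive.
HaxC is non-functional in this strain, so it has no effect.
Required activator KepR is absent, so *dovW* is not transcribed.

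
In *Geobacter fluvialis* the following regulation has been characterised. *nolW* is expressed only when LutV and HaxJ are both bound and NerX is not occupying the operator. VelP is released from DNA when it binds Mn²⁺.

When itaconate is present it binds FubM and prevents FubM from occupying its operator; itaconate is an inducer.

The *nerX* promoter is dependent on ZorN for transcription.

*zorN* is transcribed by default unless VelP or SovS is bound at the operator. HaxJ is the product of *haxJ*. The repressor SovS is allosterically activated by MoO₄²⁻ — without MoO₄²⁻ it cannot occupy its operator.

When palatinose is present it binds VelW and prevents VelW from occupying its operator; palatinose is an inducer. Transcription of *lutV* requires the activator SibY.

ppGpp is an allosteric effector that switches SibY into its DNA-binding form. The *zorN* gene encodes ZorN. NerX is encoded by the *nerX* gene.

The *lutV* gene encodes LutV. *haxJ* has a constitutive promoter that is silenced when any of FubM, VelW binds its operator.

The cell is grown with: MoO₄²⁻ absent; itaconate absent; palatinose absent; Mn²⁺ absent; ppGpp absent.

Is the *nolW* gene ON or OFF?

OFF

Mn²⁺ is absent, so VelP is active.
MoO₄²⁻ is absent, so SovS is inactive.
With repressor VelP bound, *zorN* is not transcribed.
So ZorN is not produced.
Required activator ZorN is absent, so *nerX* is not transcribed.
So NerX is not produced.
ppGpp is absent, so SibY is inactive.
Required activator SibY is absent, so *lutV* is not transcribed.
So LutV is not produced.
Itaconate is absent, so FubM is active.
Palatinose is absent, so VelW is active.
With repressor FubM bound, *haxJ* is not transcribed.
So HaxJ is not produced.
Required activator LutV is absent, so *nolW* is not transcribed.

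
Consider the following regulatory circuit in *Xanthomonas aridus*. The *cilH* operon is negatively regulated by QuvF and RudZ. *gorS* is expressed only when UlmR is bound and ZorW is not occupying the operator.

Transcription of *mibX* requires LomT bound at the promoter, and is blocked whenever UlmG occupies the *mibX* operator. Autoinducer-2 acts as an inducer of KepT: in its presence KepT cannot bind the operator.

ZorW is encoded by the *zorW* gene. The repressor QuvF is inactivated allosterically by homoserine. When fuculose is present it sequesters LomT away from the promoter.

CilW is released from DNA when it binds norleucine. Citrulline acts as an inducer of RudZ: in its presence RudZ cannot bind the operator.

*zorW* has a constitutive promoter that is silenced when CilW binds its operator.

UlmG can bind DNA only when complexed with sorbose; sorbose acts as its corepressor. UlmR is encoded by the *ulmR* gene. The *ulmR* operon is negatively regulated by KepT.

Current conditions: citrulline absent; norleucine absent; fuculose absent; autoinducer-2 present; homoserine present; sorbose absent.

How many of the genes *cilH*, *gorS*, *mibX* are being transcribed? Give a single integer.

2

Homoserine is present, so QuvF is inactive.
Citrulline is absent, so RudZ is active.
With repressor RudZ bound, *cilH* is not transcribed.
→ *cilH* is OFF.
Autoinducer-2 is present, so KepT is inactive.
With no repressor bound, *ulmR* is transcribed.
So UlmR is produced and active.
Norleucine is absent, so CilW is active.
With repressor CilW bound, *zorW* is not transcribed.
So ZorW is not produced.
No repressor is bound and UlmR is active, so *gorS* is transcribed.
→ *gorS* is ON.
Fuculose is absent, so LomT is active.
Sorbose is absent, so UlmG is inactive.
No repressor is bound and LomT is active, so *mibX* is transcribed.
→ *mibX* is ON.
2 of the 3 genes are transcribed.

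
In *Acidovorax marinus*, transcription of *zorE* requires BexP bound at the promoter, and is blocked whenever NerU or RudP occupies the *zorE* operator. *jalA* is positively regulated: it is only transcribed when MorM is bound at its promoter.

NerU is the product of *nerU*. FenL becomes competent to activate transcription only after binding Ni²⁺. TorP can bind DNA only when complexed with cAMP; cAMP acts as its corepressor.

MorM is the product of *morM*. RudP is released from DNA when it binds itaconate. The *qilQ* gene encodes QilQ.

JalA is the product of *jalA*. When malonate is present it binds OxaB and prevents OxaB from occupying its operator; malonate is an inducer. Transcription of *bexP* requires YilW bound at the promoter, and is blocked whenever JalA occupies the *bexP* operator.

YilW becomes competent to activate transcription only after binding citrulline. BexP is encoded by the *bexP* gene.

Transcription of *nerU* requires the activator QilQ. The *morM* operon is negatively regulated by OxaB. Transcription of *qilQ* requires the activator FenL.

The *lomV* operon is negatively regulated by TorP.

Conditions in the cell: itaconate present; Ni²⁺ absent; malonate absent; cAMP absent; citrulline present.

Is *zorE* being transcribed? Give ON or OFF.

Ni²⁺ is absent, so FenL is inactive.
Required activator FenL is absent, so *qilQ* is not transcribed.
So QilQ is not produced.
Required activator QilQ is absent, so *nerU* is not transcribed.
So NerU is not produced.
Citrulline is present, so YilW is active.
Malonate is absent, so OxaB is active.
With repressor OxaB bound, *morM* is not transcribed.
So MorM is not produced.
Required activator MorM is absent, so *jalA* is not transcribed.
So JalA is not produced.
No repressor is bound and YilW is active, so *bexP* is transcribed.
So BexP is produced and active.
Itaconate is present, so RudP is inactive.
No repressor is bound and BexP is active, so *zorE* is transcribed.

ON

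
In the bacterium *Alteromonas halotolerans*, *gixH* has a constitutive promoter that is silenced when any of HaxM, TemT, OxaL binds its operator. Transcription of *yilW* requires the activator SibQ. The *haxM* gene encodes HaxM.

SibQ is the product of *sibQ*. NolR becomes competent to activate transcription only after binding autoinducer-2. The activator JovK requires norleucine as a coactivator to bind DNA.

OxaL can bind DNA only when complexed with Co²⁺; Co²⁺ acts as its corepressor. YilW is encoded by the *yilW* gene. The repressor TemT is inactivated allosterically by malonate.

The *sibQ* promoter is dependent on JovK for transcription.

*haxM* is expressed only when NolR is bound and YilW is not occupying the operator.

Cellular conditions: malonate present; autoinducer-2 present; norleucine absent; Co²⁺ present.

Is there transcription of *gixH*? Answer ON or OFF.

Autoinducer-2 is present, so NolR is active.
Norleucine is absent, so JovK is inactive.
Required activator JovK is absent, so *sibQ* is not transcribed.
So SibQ is not produced.
Required activator SibQ is absent, so *yilW* is not transcribed.
So YilW is not produced.
No repressor is bound and NolR is active, so *haxM* is transcribed.
So HaxM is produced and active.
Malonate is present, so TemT is inactive.
Co²⁺ is present, so OxaL is active.
With repressor HaxM bound, *gixH* is not transcribed.

OFF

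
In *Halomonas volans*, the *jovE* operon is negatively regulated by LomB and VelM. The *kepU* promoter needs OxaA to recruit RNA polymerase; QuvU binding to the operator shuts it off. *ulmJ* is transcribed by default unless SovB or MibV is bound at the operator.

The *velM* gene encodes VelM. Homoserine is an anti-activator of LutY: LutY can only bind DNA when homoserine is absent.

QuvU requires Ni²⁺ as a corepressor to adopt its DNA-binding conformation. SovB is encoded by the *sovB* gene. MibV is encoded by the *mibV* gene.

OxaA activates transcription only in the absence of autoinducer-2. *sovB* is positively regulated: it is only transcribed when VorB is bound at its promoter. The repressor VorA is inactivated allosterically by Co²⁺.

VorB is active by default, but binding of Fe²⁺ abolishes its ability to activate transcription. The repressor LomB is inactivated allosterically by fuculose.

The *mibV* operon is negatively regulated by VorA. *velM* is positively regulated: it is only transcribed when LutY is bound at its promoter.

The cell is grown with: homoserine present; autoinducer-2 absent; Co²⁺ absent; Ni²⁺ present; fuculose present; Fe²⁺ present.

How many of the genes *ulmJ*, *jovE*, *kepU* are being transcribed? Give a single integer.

2

Fe²⁺ is present, so VorB is inactive.
Required activator VorB is absent, so *sovB* is not transcribed.
So SovB is not produced.
Co²⁺ is absent, so VorA is active.
With repressor VorA bound, *mibV* is not transcribed.
So MibV is not produced.
With no repressor bound, *ulmJ* is transcribed.
→ *ulmJ* is ON.
Fuculose is present, so LomB is inactive.
Homoserine is present, so LutY is inactive.
Required activator LutY is absent, so *velM* is not transcribed.
So VelM is not produced.
With no repressor bound, *jovE* is transcribed.
→ *jovE* is ON.
Autoinducer-2 is absent, so OxaA is active.
Ni²⁺ is present, so QuvU is active.
With repressor QuvU bound, *kepU* is not transcribed.
→ *kepU* is OFF.
2 of the 3 genes are transcribed.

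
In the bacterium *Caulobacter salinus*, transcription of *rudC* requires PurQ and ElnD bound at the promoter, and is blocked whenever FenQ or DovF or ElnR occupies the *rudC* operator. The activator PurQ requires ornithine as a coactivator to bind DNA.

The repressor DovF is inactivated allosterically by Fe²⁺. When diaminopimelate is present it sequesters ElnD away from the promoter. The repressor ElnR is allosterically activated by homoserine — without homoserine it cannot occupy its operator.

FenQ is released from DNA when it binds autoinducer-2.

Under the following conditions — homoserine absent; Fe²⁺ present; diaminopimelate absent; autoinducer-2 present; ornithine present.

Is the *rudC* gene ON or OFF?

ON

Autoinducer-2 is present, so FenQ is inactive.
Ornithine is present, so PurQ is active.
Fe²⁺ is present, so DovF is inactive.
Diaminopimelate is absent, so ElnD is active.
Homoserine is absent, so ElnR is inactive.
No repressor is bound and PurQ and ElnD are active, so *rudC* is transcribed.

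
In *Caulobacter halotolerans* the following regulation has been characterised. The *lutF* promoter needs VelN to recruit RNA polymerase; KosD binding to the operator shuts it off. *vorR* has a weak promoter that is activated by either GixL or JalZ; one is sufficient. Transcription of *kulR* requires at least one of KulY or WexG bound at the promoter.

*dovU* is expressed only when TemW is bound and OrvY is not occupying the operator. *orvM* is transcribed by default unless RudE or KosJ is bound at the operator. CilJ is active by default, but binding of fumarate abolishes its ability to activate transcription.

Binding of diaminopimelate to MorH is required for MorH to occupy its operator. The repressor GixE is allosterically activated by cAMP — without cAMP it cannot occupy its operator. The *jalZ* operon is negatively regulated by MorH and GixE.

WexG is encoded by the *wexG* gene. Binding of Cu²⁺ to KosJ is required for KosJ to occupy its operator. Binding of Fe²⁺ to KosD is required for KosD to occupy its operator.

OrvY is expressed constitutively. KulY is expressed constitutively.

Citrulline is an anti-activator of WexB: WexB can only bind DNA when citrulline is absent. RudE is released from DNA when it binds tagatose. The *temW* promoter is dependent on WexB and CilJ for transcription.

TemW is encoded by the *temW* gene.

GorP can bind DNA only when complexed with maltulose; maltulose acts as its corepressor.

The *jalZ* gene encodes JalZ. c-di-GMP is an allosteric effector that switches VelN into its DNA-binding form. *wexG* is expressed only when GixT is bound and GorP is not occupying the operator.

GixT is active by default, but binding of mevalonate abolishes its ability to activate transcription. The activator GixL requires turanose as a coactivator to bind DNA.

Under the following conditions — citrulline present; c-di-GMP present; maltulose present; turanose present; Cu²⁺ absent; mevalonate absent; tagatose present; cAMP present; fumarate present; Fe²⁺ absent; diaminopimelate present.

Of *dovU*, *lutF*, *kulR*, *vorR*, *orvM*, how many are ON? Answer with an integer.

Citrulline is present, so WexB is inactive.
Fumarate is present, so CilJ is inactive.
Required activator WexB is absent, so *temW* is not transcribed.
So TemW is not produced.
OrvY is produced constitutively and is active.
With repressor OrvY bound, *dovU* is not transcribed.
→ *dovU* is OFF.
Fe²⁺ is absent, so KosD is inactive.
c-di-GMP is present, so VelN is active.
No repressor is bound and VelN is active, so *lutF* is transcribed.
→ *lutF* is ON.
KulY is produced constitutively and is active.
Mevalonate is absent, so GixT is active.
Maltulose is present, so GorP is active.
With repressor GorP bound, *wexG* is not transcribed.
So WexG is not produced.
Activator KulY is present, so *kulR* is transcribed.
→ *kulR* is ON.
Turanose is present, so GixL is active.
Diaminopimelate is present, so MorH is active.
cAMP is present, so GixE is active.
With repressor MorH bound, *jalZ* is not transcribed.
So JalZ is not produced.
Activator GixL is present, so *vorR* is transcribed.
→ *vorR* is ON.
Tagatose is present, so RudE is inactive.
Cu²⁺ is absent, so KosJ is inactive.
With no repressor bound, *orvM* is transcribed.
→ *orvM* is ON.
4 of the 5 genes are transcribed.

4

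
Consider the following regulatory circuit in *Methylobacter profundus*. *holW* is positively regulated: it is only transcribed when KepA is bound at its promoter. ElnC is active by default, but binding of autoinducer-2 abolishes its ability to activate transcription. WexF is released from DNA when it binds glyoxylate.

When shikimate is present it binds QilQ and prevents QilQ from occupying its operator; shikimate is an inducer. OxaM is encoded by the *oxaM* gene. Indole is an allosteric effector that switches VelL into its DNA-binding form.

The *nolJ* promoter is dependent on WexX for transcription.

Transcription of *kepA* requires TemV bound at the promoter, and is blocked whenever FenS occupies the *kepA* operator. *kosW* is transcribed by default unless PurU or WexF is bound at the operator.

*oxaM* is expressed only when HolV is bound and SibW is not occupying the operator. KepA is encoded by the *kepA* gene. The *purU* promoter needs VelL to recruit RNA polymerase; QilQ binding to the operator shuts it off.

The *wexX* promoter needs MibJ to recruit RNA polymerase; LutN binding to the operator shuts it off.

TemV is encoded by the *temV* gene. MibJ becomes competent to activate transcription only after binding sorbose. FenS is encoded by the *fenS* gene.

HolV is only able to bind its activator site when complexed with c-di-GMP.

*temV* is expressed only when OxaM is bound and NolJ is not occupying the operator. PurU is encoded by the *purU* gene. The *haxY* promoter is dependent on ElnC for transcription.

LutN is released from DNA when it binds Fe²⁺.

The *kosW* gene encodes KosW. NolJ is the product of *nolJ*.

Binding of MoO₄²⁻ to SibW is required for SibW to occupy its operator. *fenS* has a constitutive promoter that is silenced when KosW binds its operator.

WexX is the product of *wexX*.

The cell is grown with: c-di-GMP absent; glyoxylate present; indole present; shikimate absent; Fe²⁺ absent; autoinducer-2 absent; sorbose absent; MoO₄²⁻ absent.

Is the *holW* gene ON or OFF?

Sorbose is absent, so MibJ is inactive.
Fe²⁺ is absent, so LutN is active.
With repressor LutN bound, *wexX* is not transcribed.
So WexX is not produced.
Required activator WexX is absent, so *nolJ* is not transcribed.
So NolJ is not produced.
MoO₄²⁻ is absent, so SibW is inactive.
c-di-GMP is absent, so HolV is inactive.
Required activator HolV is absent, so *oxaM* is not transcribed.
So OxaM is not produced.
Required activator OxaM is absent, so *temV* is not transcribed.
So TemV is not produced.
Shikimate is absent, so QilQ is active.
Indole is present, so VelL is active.
With repressor QilQ bound, *purU* is not transcribed.
So PurU is not produced.
Glyoxylate is present, so WexF is inactive.
With no repressor bound, *kosW* is transcribed.
So KosW is produced and active.
With repressor KosW bound, *fenS* is not transcribed.
So FenS is not produced.
Required activator TemV is absent, so *kepA* is not transcribed.
So KepA is not produced.
Required activator KepA is absent, so *holW* is not transcribed.

OFF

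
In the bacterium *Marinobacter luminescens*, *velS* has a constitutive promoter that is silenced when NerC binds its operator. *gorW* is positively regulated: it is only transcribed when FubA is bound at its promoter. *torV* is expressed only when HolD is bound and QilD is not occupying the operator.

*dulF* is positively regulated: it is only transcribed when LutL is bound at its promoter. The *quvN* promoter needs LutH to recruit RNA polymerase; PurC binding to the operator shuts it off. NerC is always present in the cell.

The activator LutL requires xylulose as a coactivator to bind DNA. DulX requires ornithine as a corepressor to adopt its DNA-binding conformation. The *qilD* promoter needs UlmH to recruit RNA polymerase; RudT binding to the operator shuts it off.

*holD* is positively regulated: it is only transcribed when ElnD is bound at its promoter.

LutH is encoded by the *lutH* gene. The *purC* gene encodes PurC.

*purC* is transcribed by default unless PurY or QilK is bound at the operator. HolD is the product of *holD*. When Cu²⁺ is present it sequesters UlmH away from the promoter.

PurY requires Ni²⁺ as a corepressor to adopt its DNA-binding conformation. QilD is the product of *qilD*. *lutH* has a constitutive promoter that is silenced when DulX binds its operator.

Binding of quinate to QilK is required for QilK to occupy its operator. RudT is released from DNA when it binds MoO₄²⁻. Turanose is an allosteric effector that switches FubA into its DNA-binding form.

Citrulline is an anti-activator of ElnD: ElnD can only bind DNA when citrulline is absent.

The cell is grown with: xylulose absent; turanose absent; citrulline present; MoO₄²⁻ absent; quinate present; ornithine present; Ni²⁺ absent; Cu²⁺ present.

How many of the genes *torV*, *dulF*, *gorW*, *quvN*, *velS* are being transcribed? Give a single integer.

0

Citrulline is present, so ElnD is inactive.
Required activator ElnD is absent, so *holD* is not transcribed.
So HolD is not produced.
MoO₄²⁻ is absent, so RudT is active.
Cu²⁺ is present, so UlmH is inactive.
With repressor RudT bound, *qilD* is not transcribed.
So QilD is not produced.
Required activator HolD is absent, so *torV* is not transcribed.
→ *torV* is OFF.
Xylulose is absent, so LutL is inactive.
Required activator LutL is absent, so *dulF* is not transcribed.
→ *dulF* is OFF.
Turanose is absent, so FubA is inactive.
Required activator FubA is absent, so *gorW* is not transcribed.
→ *gorW* is OFF.
Ornithine is present, so DulX is active.
With repressor DulX bound, *lutH* is not transcribed.
So LutH is not produced.
Ni²⁺ is absent, so PurY is inactive.
Quinate is present, so QilK is active.
With repressor QilK bound, *purC* is not transcribed.
So PurC is not produced.
Required activator LutH is absent, so *quvN* is not transcribed.
→ *quvN* is OFF.
NerC is produced constitutively and is active.
With repressor NerC bound, *velS* is not transcribed.
→ *velS* is OFF.
0 of the 5 genes are transcribed.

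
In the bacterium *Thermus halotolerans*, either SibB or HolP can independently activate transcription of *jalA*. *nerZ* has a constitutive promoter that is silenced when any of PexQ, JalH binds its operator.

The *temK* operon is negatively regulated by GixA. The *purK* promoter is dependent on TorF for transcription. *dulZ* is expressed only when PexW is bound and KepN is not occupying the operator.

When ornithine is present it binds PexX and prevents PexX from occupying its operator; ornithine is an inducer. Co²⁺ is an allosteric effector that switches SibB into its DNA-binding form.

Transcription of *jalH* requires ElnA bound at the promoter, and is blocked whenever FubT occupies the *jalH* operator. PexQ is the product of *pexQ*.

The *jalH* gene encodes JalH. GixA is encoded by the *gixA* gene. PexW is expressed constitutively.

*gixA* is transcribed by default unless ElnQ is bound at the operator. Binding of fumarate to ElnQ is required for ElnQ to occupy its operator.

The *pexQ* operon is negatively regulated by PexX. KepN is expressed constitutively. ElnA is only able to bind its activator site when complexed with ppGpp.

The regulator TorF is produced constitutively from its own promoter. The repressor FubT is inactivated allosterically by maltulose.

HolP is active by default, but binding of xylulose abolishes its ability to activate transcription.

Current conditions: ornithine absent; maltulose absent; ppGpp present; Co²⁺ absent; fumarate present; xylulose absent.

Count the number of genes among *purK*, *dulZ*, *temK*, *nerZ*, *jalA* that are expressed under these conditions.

TorF is produced constitutively and is active.
No repressor is bound and TorF is active, so *purK* is transcribed.
→ *purK* is ON.
PexW is produced constitutively and is active.
KepN is produced constitutively and is active.
With repressor KepN bound, *dulZ* is not transcribed.
→ *dulZ* is OFF.
Fumarate is present, so ElnQ is active.
With repressor ElnQ bound, *gixA* is not transcribed.
So GixA is not produced.
With no repressor bound, *temK* is transcribed.
→ *temK* is ON.
Ornithine is absent, so PexX is active.
With repressor PexX bound, *pexQ* is not transcribed.
So PexQ is not produced.
Maltulose is absent, so FubT is active.
ppGpp is present, so ElnA is active.
With repressor FubT bound, *jalH* is not transcribed.
So JalH is not produced.
With no repressor bound, *nerZ* is transcribed.
→ *nerZ* is ON.
Co²⁺ is absent, so SibB is inactive.
Xylulose is absent, so HolP is active.
Activator HolP is present, so *jalA* is transcribed.
→ *jalA* is ON.
4 of the 5 genes are transcribed.

4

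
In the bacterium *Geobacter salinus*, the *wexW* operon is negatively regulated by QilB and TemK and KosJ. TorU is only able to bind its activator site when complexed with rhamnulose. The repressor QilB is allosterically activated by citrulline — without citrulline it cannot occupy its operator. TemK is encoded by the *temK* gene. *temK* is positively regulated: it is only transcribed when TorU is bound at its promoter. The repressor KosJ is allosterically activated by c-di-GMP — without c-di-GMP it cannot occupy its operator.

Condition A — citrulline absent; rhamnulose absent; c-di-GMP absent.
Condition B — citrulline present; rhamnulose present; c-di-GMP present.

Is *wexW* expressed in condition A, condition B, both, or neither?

A only

Condition A:
Citrulline is absent, so QilB is inactive.
Rhamnulose is absent, so TorU is inactive.
Required activator TorU is absent, so *temK* is not transcribed.
So TemK is not produced.
c-di-GMP is absent, so KosJ is inactive.
With no repressor bound, *wexW* is transcribed.
→ *wexW* is ON in A.
Condition B:
Citrulline is present, so QilB is active.
Rhamnulose is present, so TorU is active.
No repressor is bound and TorU is active, so *temK* is transcribed.
So TemK is produced and active.
c-di-GMP is present, so KosJ is active.
With repressor QilB bound, *wexW* is not transcribed.
→ *wexW* is OFF in B.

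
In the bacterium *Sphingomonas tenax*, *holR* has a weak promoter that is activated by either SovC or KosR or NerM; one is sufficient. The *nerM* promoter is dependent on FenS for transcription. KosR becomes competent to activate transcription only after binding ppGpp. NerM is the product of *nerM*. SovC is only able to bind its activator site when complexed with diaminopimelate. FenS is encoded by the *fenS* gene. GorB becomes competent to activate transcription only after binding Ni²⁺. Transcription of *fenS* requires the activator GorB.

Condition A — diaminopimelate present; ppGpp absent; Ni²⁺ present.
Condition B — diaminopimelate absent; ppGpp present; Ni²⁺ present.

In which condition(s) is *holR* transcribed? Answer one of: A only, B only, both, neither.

both

Condition A:
Diaminopimelate is present, so SovC is active.
ppGpp is absent, so KosR is inactive.
Ni²⁺ is present, so GorB is active.
No repressor is bound and GorB is active, so *fenS* is transcribed.
So FenS is produced and active.
No repressor is bound and FenS is active, so *nerM* is transcribed.
So NerM is produced and active.
Activator SovC is present, so *holR* is transcribed.
→ *holR* is ON in A.
Condition B:
Diaminopimelate is absent, so SovC is inactive.
ppGpp is present, so KosR is active.
Ni²⁺ is present, so GorB is active.
No repressor is bound and GorB is active, so *fenS* is transcribed.
So FenS is produced and active.
No repressor is bound and FenS is active, so *nerM* is transcribed.
So NerM is produced and active.
Activator KosR is present, so *holR* is transcribed.
→ *holR* is ON in B.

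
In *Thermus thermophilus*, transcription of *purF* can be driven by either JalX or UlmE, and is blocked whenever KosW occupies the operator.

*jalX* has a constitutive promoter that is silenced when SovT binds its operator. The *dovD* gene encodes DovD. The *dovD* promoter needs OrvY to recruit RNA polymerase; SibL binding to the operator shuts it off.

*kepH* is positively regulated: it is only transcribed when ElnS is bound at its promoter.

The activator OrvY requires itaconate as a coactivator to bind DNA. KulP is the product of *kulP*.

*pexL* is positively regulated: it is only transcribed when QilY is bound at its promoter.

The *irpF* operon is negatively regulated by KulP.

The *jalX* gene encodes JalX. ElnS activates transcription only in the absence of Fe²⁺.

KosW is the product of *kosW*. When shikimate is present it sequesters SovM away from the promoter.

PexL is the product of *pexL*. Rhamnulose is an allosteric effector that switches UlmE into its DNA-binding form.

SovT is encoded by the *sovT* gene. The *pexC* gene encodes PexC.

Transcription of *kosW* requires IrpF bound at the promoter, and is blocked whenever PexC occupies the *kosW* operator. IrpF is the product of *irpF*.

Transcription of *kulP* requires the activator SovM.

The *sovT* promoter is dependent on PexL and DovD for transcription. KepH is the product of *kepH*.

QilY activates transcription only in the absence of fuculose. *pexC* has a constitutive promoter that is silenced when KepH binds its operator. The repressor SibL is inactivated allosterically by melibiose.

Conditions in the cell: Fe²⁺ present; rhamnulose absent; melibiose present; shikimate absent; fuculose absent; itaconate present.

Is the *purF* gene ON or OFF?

Fuculose is absent, so QilY is active.
No repressor is bound and QilY is active, so *pexL* is transcribed.
So PexL is produced and active.
Itaconate is present, so OrvY is active.
Melibiose is present, so SibL is inactive.
No repressor is bound and OrvY is active, so *dovD* is transcribed.
So DovD is produced and active.
No repressor is bound and PexL and DovD are active, so *sovT* is transcribed.
So SovT is produced and active.
With repressor SovT bound, *jalX* is not transcribed.
So JalX is not produced.
Rhamnulose is absent, so UlmE is inactive.
Fe²⁺ is present, so ElnS is inactive.
Required activator ElnS is absent, so *kepH* is not transcribed.
So KepH is not produced.
With no repressor bound, *pexC* is transcribed.
So PexC is produced and active.
Shikimate is absent, so SovM is active.
No repressor is bound and SovM is active, so *kulP* is transcribed.
So KulP is produced and active.
With repressor KulP bound, *irpF* is not transcribed.
So IrpF is not produced.
With repressor PexC bound, *kosW* is not transcribed.
So KosW is not produced.
No activator is available at the *purF* promoter, so *purF* is not transcribed.

OFF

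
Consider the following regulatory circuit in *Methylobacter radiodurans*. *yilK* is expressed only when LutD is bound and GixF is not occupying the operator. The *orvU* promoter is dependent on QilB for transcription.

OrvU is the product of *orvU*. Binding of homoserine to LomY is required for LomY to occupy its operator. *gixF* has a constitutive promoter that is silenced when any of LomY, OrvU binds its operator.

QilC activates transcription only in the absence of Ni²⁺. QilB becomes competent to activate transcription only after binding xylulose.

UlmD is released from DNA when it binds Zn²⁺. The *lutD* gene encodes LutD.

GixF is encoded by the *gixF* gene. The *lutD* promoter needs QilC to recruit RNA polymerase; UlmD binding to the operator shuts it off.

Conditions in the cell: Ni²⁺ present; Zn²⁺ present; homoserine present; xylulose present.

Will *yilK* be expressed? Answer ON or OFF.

Homoserine is present, so LomY is active.
Xylulose is present, so QilB is active.
No repressor is bound and QilB is active, so *orvU* is transcribed.
So OrvU is produced and active.
With repressor LomY bound, *gixF* is not transcribed.
So GixF is not produced.
Zn²⁺ is present, so UlmD is inactive.
Ni²⁺ is present, so QilC is inactive.
Required activator QilC is absent, so *lutD* is not transcribed.
So LutD is not produced.
Required activator LutD is absent, so *yilK* is not transcribed.

OFF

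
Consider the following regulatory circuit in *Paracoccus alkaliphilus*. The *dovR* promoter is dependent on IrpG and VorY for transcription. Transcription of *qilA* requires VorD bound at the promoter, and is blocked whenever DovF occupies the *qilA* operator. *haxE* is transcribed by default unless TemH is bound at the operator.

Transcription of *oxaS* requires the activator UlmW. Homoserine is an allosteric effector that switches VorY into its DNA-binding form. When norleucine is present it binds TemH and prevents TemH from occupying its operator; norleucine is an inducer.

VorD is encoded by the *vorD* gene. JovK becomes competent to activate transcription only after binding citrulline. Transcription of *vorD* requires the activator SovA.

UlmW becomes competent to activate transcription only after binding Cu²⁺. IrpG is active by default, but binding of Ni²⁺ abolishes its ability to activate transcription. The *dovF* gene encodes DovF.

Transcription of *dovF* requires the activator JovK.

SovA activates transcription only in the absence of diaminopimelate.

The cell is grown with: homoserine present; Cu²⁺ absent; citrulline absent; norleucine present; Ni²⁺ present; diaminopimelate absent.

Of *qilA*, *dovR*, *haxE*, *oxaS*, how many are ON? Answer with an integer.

2

Citrulline is absent, so JovK is inactive.
Required activator JovK is absent, so *dovF* is not transcribed.
So DovF is not produced.
Diaminopimelate is absent, so SovA is active.
No repressor is bound and SovA is active, so *vorD* is transcribed.
So VorD is produced and active.
No repressor is bound and VorD is active, so *qilA* is transcribed.
→ *qilA* is ON.
Ni²⁺ is present, so IrpG is inactive.
Homoserine is present, so VorY is active.
Required activator IrpG is absent, so *dovR* is not transcribed.
→ *dovR* is OFF.
Norleucine is present, so TemH is inactive.
With no repressor bound, *haxE* is transcribed.
→ *haxE* is ON.
Cu²⁺ is absent, so UlmW is inactive.
Required activator UlmW is absent, so *oxaS* is not transcribed.
→ *oxaS* is OFF.
2 of the 4 genes are transcribed.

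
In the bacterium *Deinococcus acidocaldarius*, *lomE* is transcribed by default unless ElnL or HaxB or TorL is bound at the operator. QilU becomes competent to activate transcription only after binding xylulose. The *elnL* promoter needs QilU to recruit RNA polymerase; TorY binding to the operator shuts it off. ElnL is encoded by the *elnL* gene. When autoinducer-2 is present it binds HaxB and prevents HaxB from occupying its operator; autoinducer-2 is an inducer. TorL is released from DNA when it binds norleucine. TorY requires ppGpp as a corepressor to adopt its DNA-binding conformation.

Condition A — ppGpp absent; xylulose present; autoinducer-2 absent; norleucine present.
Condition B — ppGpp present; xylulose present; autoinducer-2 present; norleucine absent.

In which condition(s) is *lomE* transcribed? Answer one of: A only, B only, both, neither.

Condition A:
ppGpp is absent, so TorY is inactive.
Xylulose is present, so QilU is active.
No repressor is bound and QilU is active, so *elnL* is transcribed.
So ElnL is produced and active.
Autoinducer-2 is absent, so HaxB is active.
Norleucine is present, so TorL is inactive.
With repressor ElnL bound, *lomE* is not transcribed.
→ *lomE* is OFF in A.
Condition B:
ppGpp is present, so TorY is active.
Xylulose is present, so QilU is active.
With repressor TorY bound, *elnL* is not transcribed.
So ElnL is not produced.
Autoinducer-2 is present, so HaxB is inactive.
Norleucine is absent, so TorL is active.
With repressor TorL bound, *lomE* is not transcribed.
→ *lomE* is OFF in B.

neither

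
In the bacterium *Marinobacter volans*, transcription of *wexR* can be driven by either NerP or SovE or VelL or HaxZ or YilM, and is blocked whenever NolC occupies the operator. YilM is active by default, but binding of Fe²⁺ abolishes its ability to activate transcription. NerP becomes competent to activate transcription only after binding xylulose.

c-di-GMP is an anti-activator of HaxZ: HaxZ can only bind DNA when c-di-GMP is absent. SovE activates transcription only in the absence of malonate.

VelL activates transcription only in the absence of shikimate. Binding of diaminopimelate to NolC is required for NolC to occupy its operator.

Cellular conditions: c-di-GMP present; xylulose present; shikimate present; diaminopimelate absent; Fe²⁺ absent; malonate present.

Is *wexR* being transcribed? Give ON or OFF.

ON

Xylulose is present, so NerP is active.
Malonate is present, so SovE is inactive.
Diaminopimelate is absent, so NolC is inactive.
Shikimate is present, so VelL is inactive.
c-di-GMP is present, so HaxZ is inactive.
Fe²⁺ is absent, so YilM is active.
Activator NerP is present, so *wexR* is transcribed.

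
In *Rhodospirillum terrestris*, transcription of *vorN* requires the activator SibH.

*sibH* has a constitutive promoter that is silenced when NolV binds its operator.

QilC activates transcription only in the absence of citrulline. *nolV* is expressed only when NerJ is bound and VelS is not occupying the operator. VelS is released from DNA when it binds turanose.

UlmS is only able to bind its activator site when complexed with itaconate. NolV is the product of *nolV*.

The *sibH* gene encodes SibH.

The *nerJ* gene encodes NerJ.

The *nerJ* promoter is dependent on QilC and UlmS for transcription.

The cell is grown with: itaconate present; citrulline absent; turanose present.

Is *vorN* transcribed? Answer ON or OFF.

OFF

Citrulline is absent, so QilC is active.
Itaconate is present, so UlmS is active.
No repressor is bound and QilC and UlmS are active, so *nerJ* is transcribed.
So NerJ is produced and active.
Turanose is present, so VelS is inactive.
No repressor is bound and NerJ is active, so *nolV* is transcribed.
So NolV is produced and active.
With repressor NolV bound, *sibH* is not transcribed.
So SibH is not produced.
Required activator SibH is absent, so *vorN* is not transcribed.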